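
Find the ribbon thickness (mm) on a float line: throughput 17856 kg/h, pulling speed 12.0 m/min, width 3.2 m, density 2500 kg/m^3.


Ribbon cross-section from mass balance:
  Volume rate = throughput / density = 17856 / 2500 = 7.1424 m^3/h
  thickness = volume rate / (speed * 60 * width), i.e.
  thickness = throughput / (60 * speed * width * density) * 1000
  thickness = 17856 / (60 * 12.0 * 3.2 * 2500) * 1000 = 3.1 mm

3.1 mm


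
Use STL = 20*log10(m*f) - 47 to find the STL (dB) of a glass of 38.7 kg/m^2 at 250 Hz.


Mass law: STL = 20 * log10(m * f) - 47
  m * f = 38.7 * 250 = 9675
  log10(9675) = 3.98565
  STL = 20 * 3.98565 - 47 = 79.713 - 47 = 32.7 dB

32.7 dB


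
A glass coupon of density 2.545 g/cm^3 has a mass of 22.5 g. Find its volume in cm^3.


Rearrange rho = m / V:
  V = m / rho
  V = 22.5 / 2.545 = 8.841 cm^3

8.841 cm^3


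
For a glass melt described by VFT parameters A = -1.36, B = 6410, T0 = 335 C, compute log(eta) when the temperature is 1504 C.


VFT equation: log(eta) = A + B / (T - T0)
  T - T0 = 1504 - 335 = 1169
  B / (T - T0) = 6410 / 1169 = 5.483
  log(eta) = -1.36 + 5.483 = 4.123

4.123


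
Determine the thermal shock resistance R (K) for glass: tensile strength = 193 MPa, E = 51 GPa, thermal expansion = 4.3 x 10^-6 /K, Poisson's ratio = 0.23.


Thermal shock resistance: R = sigma * (1 - nu) / (E * alpha)
  Numerator = 193 * (1 - 0.23) = 148.61
  Denominator = 51 * 1000 * (4.3 x 10^-6) = 0.2193
  R = 148.61 / 0.2193 = 677.7 K

677.7 K


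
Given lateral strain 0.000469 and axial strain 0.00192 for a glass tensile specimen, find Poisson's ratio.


Poisson's ratio: nu = lateral strain / axial strain
  nu = 0.000469 / 0.00192 = 0.2443

0.2443


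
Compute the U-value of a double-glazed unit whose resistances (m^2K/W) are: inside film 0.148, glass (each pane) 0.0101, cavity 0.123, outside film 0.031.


Total thermal resistance (series):
  R_total = R_in + R_glass + R_air + R_glass + R_out
  R_total = 0.148 + 0.0101 + 0.123 + 0.0101 + 0.031 = 0.3222 m^2K/W
U-value = 1 / R_total = 1 / 0.3222 = 3.104 W/m^2K

3.104 W/m^2K


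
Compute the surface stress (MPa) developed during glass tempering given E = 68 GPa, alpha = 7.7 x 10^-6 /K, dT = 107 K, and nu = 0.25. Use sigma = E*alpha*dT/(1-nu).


Tempering stress: sigma = E * alpha * dT / (1 - nu)
  E (MPa) = 68 * 1000 = 68000
  Numerator = 68000 * (7.7 x 10^-6) * 107 = 56.0252
  Denominator = 1 - 0.25 = 0.75
  sigma = 56.0252 / 0.75 = 74.7 MPa

74.7 MPa


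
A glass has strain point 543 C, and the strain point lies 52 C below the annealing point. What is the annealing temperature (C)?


T_anneal = T_strain + gap:
  T_anneal = 543 + 52 = 595 C

595 C


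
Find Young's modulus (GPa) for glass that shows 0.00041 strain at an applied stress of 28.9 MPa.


Young's modulus: E = stress / strain
  E = 28.9 MPa / 0.00041 = 70487.8 MPa
Convert to GPa: 70487.8 / 1000 = 70.49 GPa

70.49 GPa


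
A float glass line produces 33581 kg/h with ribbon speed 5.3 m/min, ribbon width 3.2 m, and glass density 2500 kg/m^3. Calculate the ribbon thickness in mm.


Ribbon cross-section from mass balance:
  Volume rate = throughput / density = 33581 / 2500 = 13.4324 m^3/h
  thickness = volume rate / (speed * 60 * width), i.e.
  thickness = throughput / (60 * speed * width * density) * 1000
  thickness = 33581 / (60 * 5.3 * 3.2 * 2500) * 1000 = 13.2 mm

13.2 mm


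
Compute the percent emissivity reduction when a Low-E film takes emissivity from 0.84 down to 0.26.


Percentage reduction = (1 - coated/uncoated) * 100
  Ratio = 0.26 / 0.84 = 0.3095
  Reduction = (1 - 0.3095) * 100 = 69.0%

69.0%


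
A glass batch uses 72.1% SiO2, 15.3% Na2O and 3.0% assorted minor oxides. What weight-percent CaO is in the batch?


Pieces sum to 100%:
  CaO = 100 - (SiO2 + Na2O + others)
  CaO = 100 - (72.1 + 15.3 + 3.0) = 9.6%

9.6%


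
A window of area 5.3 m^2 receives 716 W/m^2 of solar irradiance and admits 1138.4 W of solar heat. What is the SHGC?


Rearrange Q = Area * SHGC * Irradiance:
  SHGC = Q / (Area * Irradiance)
  SHGC = 1138.4 / (5.3 * 716) = 0.3

0.3


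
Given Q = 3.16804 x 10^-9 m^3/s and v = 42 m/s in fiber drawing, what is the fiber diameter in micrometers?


Cross-sectional area from continuity:
  A = Q / v = 3.16804 x 10^-9 / 42 = 7.542952 x 10^-11 m^2
Diameter from circular cross-section:
  d = sqrt(4A / pi) * 10^6 (m -> um)
  d = sqrt(4 * 7.542952 x 10^-11 / pi) * 10^6 = 9.8 um

9.8 um


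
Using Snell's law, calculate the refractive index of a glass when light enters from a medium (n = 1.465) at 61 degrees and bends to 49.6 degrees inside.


Apply Snell's law: n1 * sin(theta1) = n2 * sin(theta2)
  n2 = n1 * sin(theta1) / sin(theta2)
  sin(61) = 0.87462
  sin(49.6) = 0.761538
  n2 = 1.465 * 0.87462 / 0.761538 = 1.6825

1.6825


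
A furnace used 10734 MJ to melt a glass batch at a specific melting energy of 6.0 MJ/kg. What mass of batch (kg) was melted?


Rearrange E = m * s for m:
  m = E / s
  m = 10734 / 6.0 = 1789.0 kg

1789.0 kg


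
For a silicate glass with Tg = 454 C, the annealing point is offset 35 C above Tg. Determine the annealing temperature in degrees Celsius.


The annealing temperature is Tg plus the offset:
  T_anneal = 454 + 35 = 489 C

489 C


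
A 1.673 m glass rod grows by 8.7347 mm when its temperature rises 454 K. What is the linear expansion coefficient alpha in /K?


Rearrange dL = alpha * L0 * dT for alpha:
  alpha = dL / (L0 * dT)
  alpha = (8.7347 / 1000) / (1.673 * 454) = 0.0000115 /K = 1.15 x 10^-5 /K

1.15 x 10^-5 /K


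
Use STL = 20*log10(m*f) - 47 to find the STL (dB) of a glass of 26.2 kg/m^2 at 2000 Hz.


Mass law: STL = 20 * log10(m * f) - 47
  m * f = 26.2 * 2000 = 52400
  log10(52400) = 4.71933
  STL = 20 * 4.71933 - 47 = 94.3866 - 47 = 47.4 dB

47.4 dB


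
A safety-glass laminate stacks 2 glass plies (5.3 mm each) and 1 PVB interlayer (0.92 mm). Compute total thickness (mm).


Total thickness = glass contribution + PVB contribution
  Glass: 2 * 5.3 = 10.6 mm
  PVB: 1 * 0.92 = 0.92 mm
  Total = 10.6 + 0.92 = 11.52 mm

11.52 mm


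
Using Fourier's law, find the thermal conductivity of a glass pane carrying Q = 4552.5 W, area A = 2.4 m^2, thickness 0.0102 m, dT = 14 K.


Fourier's law rearranged: k = Q * t / (A * dT)
  Numerator = 4552.5 * 0.0102 = 46.4355
  Denominator = 2.4 * 14 = 33.6
  k = 46.4355 / 33.6 = 1.382 W/mK

1.382 W/mK


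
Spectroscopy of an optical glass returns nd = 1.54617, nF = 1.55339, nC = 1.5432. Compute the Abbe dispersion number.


Abbe number formula: Vd = (nd - 1) / (nF - nC)
  nd - 1 = 1.54617 - 1 = 0.54617
  nF - nC = 1.55339 - 1.5432 = 0.01019
  Vd = 0.54617 / 0.01019 = 53.6

53.6


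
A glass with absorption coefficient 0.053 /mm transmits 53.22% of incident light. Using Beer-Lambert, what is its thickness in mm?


Rearrange T = exp(-alpha * thickness):
  thickness = -ln(T) / alpha
  T = 53.22/100 = 0.5322
  ln(T) = -0.63074
  -ln(T) = 0.63074
  thickness = 0.63074 / 0.053 = 11.9 mm

11.9 mm


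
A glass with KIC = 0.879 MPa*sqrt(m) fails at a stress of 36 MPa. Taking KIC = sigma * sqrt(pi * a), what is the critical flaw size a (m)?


Rearrange KIC = sigma * sqrt(pi * a):
  sqrt(pi * a) = KIC / sigma
  sqrt(pi * a) = 0.879 / 36 = 0.024417
  a = (KIC / sigma)^2 / pi
  a = 0.024417^2 / pi = 0.0001898 m

0.0001898 m


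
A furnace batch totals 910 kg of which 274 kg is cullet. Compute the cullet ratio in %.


Cullet ratio = (cullet mass / total batch mass) * 100
  Ratio = 274 / 910 * 100 = 30.11%

30.11%


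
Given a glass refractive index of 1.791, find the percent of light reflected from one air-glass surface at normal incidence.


Fresnel reflectance at normal incidence:
  R = ((n - 1)/(n + 1))^2
  (n - 1)/(n + 1) = (1.791 - 1)/(1.791 + 1) = 0.283411
  R = 0.283411^2 = 0.0803218
  R(%) = 0.0803218 * 100 = 8.032%

8.032%


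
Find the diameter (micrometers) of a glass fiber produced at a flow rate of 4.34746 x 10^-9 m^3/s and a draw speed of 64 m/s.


Cross-sectional area from continuity:
  A = Q / v = 4.34746 x 10^-9 / 64 = 6.792906 x 10^-11 m^2
Diameter from circular cross-section:
  d = sqrt(4A / pi) * 10^6 (m -> um)
  d = sqrt(4 * 6.792906 x 10^-11 / pi) * 10^6 = 9.3 um

9.3 um


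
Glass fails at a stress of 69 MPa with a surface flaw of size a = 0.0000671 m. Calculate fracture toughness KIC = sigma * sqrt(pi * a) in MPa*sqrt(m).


Fracture toughness: KIC = sigma * sqrt(pi * a)
  pi * a = pi * 0.0000671 = 0.000210801
  sqrt(pi * a) = 0.014519
  KIC = 69 * 0.014519 = 1.002 MPa*sqrt(m)

1.002 MPa*sqrt(m)


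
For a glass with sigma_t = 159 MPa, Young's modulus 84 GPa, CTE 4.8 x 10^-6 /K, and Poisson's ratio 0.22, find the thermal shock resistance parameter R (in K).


Thermal shock resistance: R = sigma * (1 - nu) / (E * alpha)
  Numerator = 159 * (1 - 0.22) = 124.02
  Denominator = 84 * 1000 * (4.8 x 10^-6) = 0.4032
  R = 124.02 / 0.4032 = 307.6 K

307.6 K


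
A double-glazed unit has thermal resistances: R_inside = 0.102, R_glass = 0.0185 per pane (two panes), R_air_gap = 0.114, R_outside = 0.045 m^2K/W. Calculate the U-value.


Total thermal resistance (series):
  R_total = R_in + R_glass + R_air + R_glass + R_out
  R_total = 0.102 + 0.0185 + 0.114 + 0.0185 + 0.045 = 0.298 m^2K/W
U-value = 1 / R_total = 1 / 0.298 = 3.356 W/m^2K

3.356 W/m^2K


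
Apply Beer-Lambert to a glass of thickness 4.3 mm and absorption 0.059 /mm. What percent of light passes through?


Beer-Lambert law: T = exp(-alpha * thickness)
  exponent = -0.059 * 4.3 = -0.2537
  T = exp(-0.2537) = 0.7759
  Percentage = 0.7759 * 100 = 77.59%

77.59%


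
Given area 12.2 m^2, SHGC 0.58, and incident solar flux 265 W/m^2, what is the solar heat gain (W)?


Solar heat gain: Q = Area * SHGC * Irradiance
  Q = 12.2 * 0.58 * 265 = 1875.1 W

1875.1 W


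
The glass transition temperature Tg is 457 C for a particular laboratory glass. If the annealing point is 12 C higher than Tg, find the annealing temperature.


The annealing temperature is Tg plus the offset:
  T_anneal = 457 + 12 = 469 C

469 C


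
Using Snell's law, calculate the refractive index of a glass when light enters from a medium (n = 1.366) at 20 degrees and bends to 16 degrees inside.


Apply Snell's law: n1 * sin(theta1) = n2 * sin(theta2)
  n2 = n1 * sin(theta1) / sin(theta2)
  sin(20) = 0.34202
  sin(16) = 0.275637
  n2 = 1.366 * 0.34202 / 0.275637 = 1.695

1.695


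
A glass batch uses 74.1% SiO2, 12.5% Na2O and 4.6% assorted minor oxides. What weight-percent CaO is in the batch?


Pieces sum to 100%:
  CaO = 100 - (SiO2 + Na2O + others)
  CaO = 100 - (74.1 + 12.5 + 4.6) = 8.8%

8.8%


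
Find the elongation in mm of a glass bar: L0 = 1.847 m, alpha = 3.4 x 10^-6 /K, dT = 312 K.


Thermal expansion formula: dL = alpha * L0 * dT
  dL = (3.4 x 10^-6) * 1.847 * 312 = 0.0019593 m
Convert to mm: 0.0019593 * 1000 = 1.9593 mm

1.9593 mm


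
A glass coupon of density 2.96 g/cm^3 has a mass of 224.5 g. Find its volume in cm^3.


Rearrange rho = m / V:
  V = m / rho
  V = 224.5 / 2.96 = 75.845 cm^3

75.845 cm^3


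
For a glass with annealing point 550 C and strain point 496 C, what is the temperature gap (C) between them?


Gap = T_anneal - T_strain:
  gap = 550 - 496 = 54 C

54 C


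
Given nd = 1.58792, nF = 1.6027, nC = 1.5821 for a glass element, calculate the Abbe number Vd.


Abbe number formula: Vd = (nd - 1) / (nF - nC)
  nd - 1 = 1.58792 - 1 = 0.58792
  nF - nC = 1.6027 - 1.5821 = 0.0206
  Vd = 0.58792 / 0.0206 = 28.54

28.54


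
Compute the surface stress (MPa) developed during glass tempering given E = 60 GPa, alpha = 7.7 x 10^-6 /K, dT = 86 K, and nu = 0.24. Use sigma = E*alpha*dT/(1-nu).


Tempering stress: sigma = E * alpha * dT / (1 - nu)
  E (MPa) = 60 * 1000 = 60000
  Numerator = 60000 * (7.7 x 10^-6) * 86 = 39.732
  Denominator = 1 - 0.24 = 0.76
  sigma = 39.732 / 0.76 = 52.3 MPa

52.3 MPa


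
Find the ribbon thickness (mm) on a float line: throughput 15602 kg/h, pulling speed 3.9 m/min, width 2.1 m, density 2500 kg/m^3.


Ribbon cross-section from mass balance:
  Volume rate = throughput / density = 15602 / 2500 = 6.2408 m^3/h
  thickness = volume rate / (speed * 60 * width), i.e.
  thickness = throughput / (60 * speed * width * density) * 1000
  thickness = 15602 / (60 * 3.9 * 2.1 * 2500) * 1000 = 12.7 mm

12.7 mm


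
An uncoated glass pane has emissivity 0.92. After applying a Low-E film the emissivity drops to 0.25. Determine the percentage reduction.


Percentage reduction = (1 - coated/uncoated) * 100
  Ratio = 0.25 / 0.92 = 0.2717
  Reduction = (1 - 0.2717) * 100 = 72.8%

72.8%


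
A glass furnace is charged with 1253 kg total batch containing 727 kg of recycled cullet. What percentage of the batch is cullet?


Cullet ratio = (cullet mass / total batch mass) * 100
  Ratio = 727 / 1253 * 100 = 58.02%

58.02%


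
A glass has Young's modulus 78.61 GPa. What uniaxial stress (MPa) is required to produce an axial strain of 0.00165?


Rearrange E = sigma / epsilon:
  sigma = E * epsilon
  E (MPa) = 78.61 * 1000 = 78610
  sigma = 78610 * 0.00165 = 129.71 MPa

129.71 MPa


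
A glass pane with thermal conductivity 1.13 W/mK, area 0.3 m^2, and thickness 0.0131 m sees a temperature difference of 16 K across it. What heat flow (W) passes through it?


Fourier's law: Q = k * A * dT / t
  Q = 1.13 * 0.3 * 16 / 0.0131
  Q = 5.424 / 0.0131 = 414 W

414 W


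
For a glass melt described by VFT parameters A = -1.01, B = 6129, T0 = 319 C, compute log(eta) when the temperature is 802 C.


VFT equation: log(eta) = A + B / (T - T0)
  T - T0 = 802 - 319 = 483
  B / (T - T0) = 6129 / 483 = 12.689
  log(eta) = -1.01 + 12.689 = 11.679

11.679


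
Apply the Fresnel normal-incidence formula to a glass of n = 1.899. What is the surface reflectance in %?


Fresnel reflectance at normal incidence:
  R = ((n - 1)/(n + 1))^2
  (n - 1)/(n + 1) = (1.899 - 1)/(1.899 + 1) = 0.310107
  R = 0.310107^2 = 0.0961664
  R(%) = 0.0961664 * 100 = 9.617%

9.617%


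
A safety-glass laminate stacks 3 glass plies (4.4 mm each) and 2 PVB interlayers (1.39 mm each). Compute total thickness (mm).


Total thickness = glass contribution + PVB contribution
  Glass: 3 * 4.4 = 13.2 mm
  PVB: 2 * 1.39 = 2.78 mm
  Total = 13.2 + 2.78 = 15.98 mm

15.98 mm


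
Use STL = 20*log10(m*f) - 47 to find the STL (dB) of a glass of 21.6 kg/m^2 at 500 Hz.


Mass law: STL = 20 * log10(m * f) - 47
  m * f = 21.6 * 500 = 10800
  log10(10800) = 4.03342
  STL = 20 * 4.03342 - 47 = 80.6684 - 47 = 33.7 dB

33.7 dB


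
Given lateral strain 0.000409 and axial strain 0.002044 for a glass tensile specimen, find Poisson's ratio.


Poisson's ratio: nu = lateral strain / axial strain
  nu = 0.000409 / 0.002044 = 0.2001

0.2001


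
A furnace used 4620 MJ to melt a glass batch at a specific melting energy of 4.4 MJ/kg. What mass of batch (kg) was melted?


Rearrange E = m * s for m:
  m = E / s
  m = 4620 / 4.4 = 1050.0 kg

1050.0 kg


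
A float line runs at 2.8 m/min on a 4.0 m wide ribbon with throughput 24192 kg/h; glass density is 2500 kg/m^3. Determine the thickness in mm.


Ribbon cross-section from mass balance:
  Volume rate = throughput / density = 24192 / 2500 = 9.6768 m^3/h
  thickness = volume rate / (speed * 60 * width), i.e.
  thickness = throughput / (60 * speed * width * density) * 1000
  thickness = 24192 / (60 * 2.8 * 4.0 * 2500) * 1000 = 14.4 mm

14.4 mm


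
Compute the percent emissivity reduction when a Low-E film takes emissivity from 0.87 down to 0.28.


Percentage reduction = (1 - coated/uncoated) * 100
  Ratio = 0.28 / 0.87 = 0.3218
  Reduction = (1 - 0.3218) * 100 = 67.8%

67.8%


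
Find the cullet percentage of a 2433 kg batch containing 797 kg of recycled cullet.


Cullet ratio = (cullet mass / total batch mass) * 100
  Ratio = 797 / 2433 * 100 = 32.76%

32.76%


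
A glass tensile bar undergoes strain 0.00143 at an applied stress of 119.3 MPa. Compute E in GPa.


Young's modulus: E = stress / strain
  E = 119.3 MPa / 0.00143 = 83426.57 MPa
Convert to GPa: 83426.57 / 1000 = 83.43 GPa

83.43 GPa


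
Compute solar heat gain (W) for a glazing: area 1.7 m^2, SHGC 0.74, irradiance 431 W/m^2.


Solar heat gain: Q = Area * SHGC * Irradiance
  Q = 1.7 * 0.74 * 431 = 542.2 W

542.2 W


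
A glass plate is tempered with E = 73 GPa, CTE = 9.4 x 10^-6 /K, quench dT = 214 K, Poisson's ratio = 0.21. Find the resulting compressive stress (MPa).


Tempering stress: sigma = E * alpha * dT / (1 - nu)
  E (MPa) = 73 * 1000 = 73000
  Numerator = 73000 * (9.4 x 10^-6) * 214 = 146.8468
  Denominator = 1 - 0.21 = 0.79
  sigma = 146.8468 / 0.79 = 185.9 MPa

185.9 MPa


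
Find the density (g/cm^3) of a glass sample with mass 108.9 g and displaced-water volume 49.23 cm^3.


Use the definition of density:
  rho = mass / volume
  rho = 108.9 / 49.23 = 2.212 g/cm^3

2.212 g/cm^3


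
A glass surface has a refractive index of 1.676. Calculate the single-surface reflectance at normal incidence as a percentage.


Fresnel reflectance at normal incidence:
  R = ((n - 1)/(n + 1))^2
  (n - 1)/(n + 1) = (1.676 - 1)/(1.676 + 1) = 0.252616
  R = 0.252616^2 = 0.0638148
  R(%) = 0.0638148 * 100 = 6.381%

6.381%


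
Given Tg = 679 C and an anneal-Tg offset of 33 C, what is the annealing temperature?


The annealing temperature is Tg plus the offset:
  T_anneal = 679 + 33 = 712 C

712 C


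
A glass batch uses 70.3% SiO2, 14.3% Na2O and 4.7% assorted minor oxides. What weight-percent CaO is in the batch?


Pieces sum to 100%:
  CaO = 100 - (SiO2 + Na2O + others)
  CaO = 100 - (70.3 + 14.3 + 4.7) = 10.7%

10.7%


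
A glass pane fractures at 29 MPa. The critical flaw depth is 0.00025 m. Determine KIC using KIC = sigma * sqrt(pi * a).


Fracture toughness: KIC = sigma * sqrt(pi * a)
  pi * a = pi * 0.00025 = 0.000785398
  sqrt(pi * a) = 0.028025
  KIC = 29 * 0.028025 = 0.813 MPa*sqrt(m)

0.813 MPa*sqrt(m)


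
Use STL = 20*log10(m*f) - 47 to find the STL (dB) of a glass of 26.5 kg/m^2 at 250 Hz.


Mass law: STL = 20 * log10(m * f) - 47
  m * f = 26.5 * 250 = 6625
  log10(6625) = 3.82119
  STL = 20 * 3.82119 - 47 = 76.4238 - 47 = 29.4 dB

29.4 dB


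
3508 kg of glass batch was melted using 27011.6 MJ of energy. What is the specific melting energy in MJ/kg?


Rearrange E = m * s for s:
  s = E / m
  s = 27011.6 / 3508 = 7.7 MJ/kg

7.7 MJ/kg


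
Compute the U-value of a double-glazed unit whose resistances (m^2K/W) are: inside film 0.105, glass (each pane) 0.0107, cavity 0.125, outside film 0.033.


Total thermal resistance (series):
  R_total = R_in + R_glass + R_air + R_glass + R_out
  R_total = 0.105 + 0.0107 + 0.125 + 0.0107 + 0.033 = 0.2844 m^2K/W
U-value = 1 / R_total = 1 / 0.2844 = 3.516 W/m^2K

3.516 W/m^2K


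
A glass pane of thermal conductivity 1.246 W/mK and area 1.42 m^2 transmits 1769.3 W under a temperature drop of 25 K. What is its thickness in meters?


Fourier's law: t = k * A * dT / Q
  t = 1.246 * 1.42 * 25 / 1769.3
  t = 44.233 / 1769.3 = 0.025 m

0.025 m


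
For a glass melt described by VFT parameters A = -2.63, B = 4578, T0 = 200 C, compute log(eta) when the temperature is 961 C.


VFT equation: log(eta) = A + B / (T - T0)
  T - T0 = 961 - 200 = 761
  B / (T - T0) = 4578 / 761 = 6.016
  log(eta) = -2.63 + 6.016 = 3.386

3.386


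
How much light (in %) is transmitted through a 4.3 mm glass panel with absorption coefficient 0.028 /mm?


Beer-Lambert law: T = exp(-alpha * thickness)
  exponent = -0.028 * 4.3 = -0.1204
  T = exp(-0.1204) = 0.8866
  Percentage = 0.8866 * 100 = 88.66%

88.66%


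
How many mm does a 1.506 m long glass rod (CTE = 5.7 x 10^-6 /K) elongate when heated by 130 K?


Thermal expansion formula: dL = alpha * L0 * dT
  dL = (5.7 x 10^-6) * 1.506 * 130 = 0.00111595 m
Convert to mm: 0.00111595 * 1000 = 1.1159 mm

1.1159 mm


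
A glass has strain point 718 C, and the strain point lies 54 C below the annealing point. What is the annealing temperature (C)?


T_anneal = T_strain + gap:
  T_anneal = 718 + 54 = 772 C

772 C


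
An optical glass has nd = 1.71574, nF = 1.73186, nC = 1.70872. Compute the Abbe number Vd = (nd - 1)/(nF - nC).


Abbe number formula: Vd = (nd - 1) / (nF - nC)
  nd - 1 = 1.71574 - 1 = 0.71574
  nF - nC = 1.73186 - 1.70872 = 0.02314
  Vd = 0.71574 / 0.02314 = 30.93

30.93


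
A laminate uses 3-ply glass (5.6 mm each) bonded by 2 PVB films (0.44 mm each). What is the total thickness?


Total thickness = glass contribution + PVB contribution
  Glass: 3 * 5.6 = 16.8 mm
  PVB: 2 * 0.44 = 0.88 mm
  Total = 16.8 + 0.88 = 17.68 mm

17.68 mm


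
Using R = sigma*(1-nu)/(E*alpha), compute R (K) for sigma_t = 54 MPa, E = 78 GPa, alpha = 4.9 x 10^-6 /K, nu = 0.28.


Thermal shock resistance: R = sigma * (1 - nu) / (E * alpha)
  Numerator = 54 * (1 - 0.28) = 38.88
  Denominator = 78 * 1000 * (4.9 x 10^-6) = 0.3822
  R = 38.88 / 0.3822 = 101.7 K

101.7 K


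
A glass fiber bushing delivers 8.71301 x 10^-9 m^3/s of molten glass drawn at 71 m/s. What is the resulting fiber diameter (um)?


Cross-sectional area from continuity:
  A = Q / v = 8.71301 x 10^-9 / 71 = 1.227185 x 10^-10 m^2
Diameter from circular cross-section:
  d = sqrt(4A / pi) * 10^6 (m -> um)
  d = sqrt(4 * 1.227185 x 10^-10 / pi) * 10^6 = 12.5 um

12.5 um


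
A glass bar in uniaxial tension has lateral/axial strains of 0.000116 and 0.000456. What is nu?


Poisson's ratio: nu = lateral strain / axial strain
  nu = 0.000116 / 0.000456 = 0.2544

0.2544


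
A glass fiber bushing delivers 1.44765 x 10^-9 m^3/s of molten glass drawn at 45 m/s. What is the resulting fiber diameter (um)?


Cross-sectional area from continuity:
  A = Q / v = 1.44765 x 10^-9 / 45 = 3.217 x 10^-11 m^2
Diameter from circular cross-section:
  d = sqrt(4A / pi) * 10^6 (m -> um)
  d = sqrt(4 * 3.217 x 10^-11 / pi) * 10^6 = 6.4 um

6.4 um


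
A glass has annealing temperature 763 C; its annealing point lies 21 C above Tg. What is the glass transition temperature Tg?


Rearrange T_anneal = Tg + offset for Tg:
  Tg = T_anneal - offset = 763 - 21 = 742 C

742 C


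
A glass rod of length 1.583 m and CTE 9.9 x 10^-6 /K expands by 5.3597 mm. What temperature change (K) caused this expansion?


Rearrange dL = alpha * L0 * dT for dT:
  dT = dL / (alpha * L0)
  dL (m) = 5.3597 / 1000 = 0.0053597
  dT = 0.0053597 / ((9.9 x 10^-6) * 1.583) = 342.0 K

342.0 K


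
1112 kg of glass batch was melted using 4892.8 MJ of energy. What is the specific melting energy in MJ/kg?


Rearrange E = m * s for s:
  s = E / m
  s = 4892.8 / 1112 = 4.4 MJ/kg

4.4 MJ/kg


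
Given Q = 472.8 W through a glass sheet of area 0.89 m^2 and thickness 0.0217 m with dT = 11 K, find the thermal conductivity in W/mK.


Fourier's law rearranged: k = Q * t / (A * dT)
  Numerator = 472.8 * 0.0217 = 10.25976
  Denominator = 0.89 * 11 = 9.79
  k = 10.25976 / 9.79 = 1.048 W/mK

1.048 W/mK


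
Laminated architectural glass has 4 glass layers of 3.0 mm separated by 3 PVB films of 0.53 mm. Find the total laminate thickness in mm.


Total thickness = glass contribution + PVB contribution
  Glass: 4 * 3.0 = 12.0 mm
  PVB: 3 * 0.53 = 1.59 mm
  Total = 12.0 + 1.59 = 13.59 mm

13.59 mm


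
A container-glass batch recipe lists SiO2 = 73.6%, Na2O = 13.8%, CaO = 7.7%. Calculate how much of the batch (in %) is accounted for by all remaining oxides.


Sum the three major oxides:
  SiO2 + Na2O + CaO = 73.6 + 13.8 + 7.7 = 95.1%
Subtract from 100%:
  Others = 100 - 95.1 = 4.9%

4.9%


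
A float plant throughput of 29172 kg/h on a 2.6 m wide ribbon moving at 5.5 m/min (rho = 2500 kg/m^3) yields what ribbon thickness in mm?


Ribbon cross-section from mass balance:
  Volume rate = throughput / density = 29172 / 2500 = 11.6688 m^3/h
  thickness = volume rate / (speed * 60 * width), i.e.
  thickness = throughput / (60 * speed * width * density) * 1000
  thickness = 29172 / (60 * 5.5 * 2.6 * 2500) * 1000 = 13.6 mm

13.6 mm


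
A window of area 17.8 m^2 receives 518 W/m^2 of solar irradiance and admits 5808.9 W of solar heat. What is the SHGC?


Rearrange Q = Area * SHGC * Irradiance:
  SHGC = Q / (Area * Irradiance)
  SHGC = 5808.9 / (17.8 * 518) = 0.63

0.63


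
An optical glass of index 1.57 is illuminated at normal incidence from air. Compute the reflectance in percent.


Fresnel reflectance at normal incidence:
  R = ((n - 1)/(n + 1))^2
  (n - 1)/(n + 1) = (1.57 - 1)/(1.57 + 1) = 0.22179
  R = 0.22179^2 = 0.0491908
  R(%) = 0.0491908 * 100 = 4.919%

4.919%


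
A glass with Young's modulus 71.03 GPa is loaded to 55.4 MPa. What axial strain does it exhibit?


Rearrange E = sigma / epsilon:
  epsilon = sigma / E
  E (MPa) = 71.03 * 1000 = 71030
  epsilon = 55.4 / 71030 = 0.00078

0.00078


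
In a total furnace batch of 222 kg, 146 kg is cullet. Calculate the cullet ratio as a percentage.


Cullet ratio = (cullet mass / total batch mass) * 100
  Ratio = 146 / 222 * 100 = 65.77%

65.77%


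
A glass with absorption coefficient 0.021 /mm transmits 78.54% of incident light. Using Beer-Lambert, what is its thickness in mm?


Rearrange T = exp(-alpha * thickness):
  thickness = -ln(T) / alpha
  T = 78.54/100 = 0.7854
  ln(T) = -0.24156
  -ln(T) = 0.24156
  thickness = 0.24156 / 0.021 = 11.5 mm

11.5 mm


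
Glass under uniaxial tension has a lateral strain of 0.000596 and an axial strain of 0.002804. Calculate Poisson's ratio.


Poisson's ratio: nu = lateral strain / axial strain
  nu = 0.000596 / 0.002804 = 0.2126

0.2126


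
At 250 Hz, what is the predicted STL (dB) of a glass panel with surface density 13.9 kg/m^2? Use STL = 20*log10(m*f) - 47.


Mass law: STL = 20 * log10(m * f) - 47
  m * f = 13.9 * 250 = 3475
  log10(3475) = 3.54095
  STL = 20 * 3.54095 - 47 = 70.819 - 47 = 23.8 dB

23.8 dB


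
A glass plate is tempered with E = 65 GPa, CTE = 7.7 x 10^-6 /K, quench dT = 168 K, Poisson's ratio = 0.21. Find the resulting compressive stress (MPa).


Tempering stress: sigma = E * alpha * dT / (1 - nu)
  E (MPa) = 65 * 1000 = 65000
  Numerator = 65000 * (7.7 x 10^-6) * 168 = 84.084
  Denominator = 1 - 0.21 = 0.79
  sigma = 84.084 / 0.79 = 106.4 MPa

106.4 MPa


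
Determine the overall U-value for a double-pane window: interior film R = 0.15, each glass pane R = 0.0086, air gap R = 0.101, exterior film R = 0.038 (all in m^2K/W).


Total thermal resistance (series):
  R_total = R_in + R_glass + R_air + R_glass + R_out
  R_total = 0.15 + 0.0086 + 0.101 + 0.0086 + 0.038 = 0.3062 m^2K/W
U-value = 1 / R_total = 1 / 0.3062 = 3.266 W/m^2K

3.266 W/m^2K


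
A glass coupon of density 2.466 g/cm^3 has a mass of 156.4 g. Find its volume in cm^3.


Rearrange rho = m / V:
  V = m / rho
  V = 156.4 / 2.466 = 63.423 cm^3

63.423 cm^3


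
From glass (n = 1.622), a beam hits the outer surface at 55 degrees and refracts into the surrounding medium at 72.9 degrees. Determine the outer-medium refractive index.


Apply Snell's law: n1 * sin(theta1) = n2 * sin(theta2)
  n2 = n1 * sin(theta1) / sin(theta2)
  sin(55) = 0.819152
  sin(72.9) = 0.955793
  n2 = 1.622 * 0.819152 / 0.955793 = 1.3901

1.3901


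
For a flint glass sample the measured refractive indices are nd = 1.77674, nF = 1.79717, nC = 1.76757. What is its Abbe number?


Abbe number formula: Vd = (nd - 1) / (nF - nC)
  nd - 1 = 1.77674 - 1 = 0.77674
  nF - nC = 1.79717 - 1.76757 = 0.0296
  Vd = 0.77674 / 0.0296 = 26.24

26.24


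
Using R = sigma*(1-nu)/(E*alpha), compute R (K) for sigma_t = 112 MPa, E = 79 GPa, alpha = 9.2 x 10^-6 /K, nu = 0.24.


Thermal shock resistance: R = sigma * (1 - nu) / (E * alpha)
  Numerator = 112 * (1 - 0.24) = 85.12
  Denominator = 79 * 1000 * (9.2 x 10^-6) = 0.7268
  R = 85.12 / 0.7268 = 117.1 K

117.1 K


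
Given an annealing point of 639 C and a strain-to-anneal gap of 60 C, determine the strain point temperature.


Strain point = annealing point - difference:
  T_strain = 639 - 60 = 579 C

579 C


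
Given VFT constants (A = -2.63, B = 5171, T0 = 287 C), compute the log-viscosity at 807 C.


VFT equation: log(eta) = A + B / (T - T0)
  T - T0 = 807 - 287 = 520
  B / (T - T0) = 5171 / 520 = 9.944
  log(eta) = -2.63 + 9.944 = 7.314

7.314


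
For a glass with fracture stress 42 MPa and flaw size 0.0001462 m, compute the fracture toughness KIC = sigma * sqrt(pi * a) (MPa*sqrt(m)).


Fracture toughness: KIC = sigma * sqrt(pi * a)
  pi * a = pi * 0.0001462 = 0.000459301
  sqrt(pi * a) = 0.021431
  KIC = 42 * 0.021431 = 0.9 MPa*sqrt(m)

0.9 MPa*sqrt(m)


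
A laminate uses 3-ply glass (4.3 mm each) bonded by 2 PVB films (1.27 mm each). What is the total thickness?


Total thickness = glass contribution + PVB contribution
  Glass: 3 * 4.3 = 12.9 mm
  PVB: 2 * 1.27 = 2.54 mm
  Total = 12.9 + 2.54 = 15.44 mm

15.44 mm


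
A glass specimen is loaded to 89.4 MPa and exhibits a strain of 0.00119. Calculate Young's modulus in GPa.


Young's modulus: E = stress / strain
  E = 89.4 MPa / 0.00119 = 75126.05 MPa
Convert to GPa: 75126.05 / 1000 = 75.13 GPa

75.13 GPa


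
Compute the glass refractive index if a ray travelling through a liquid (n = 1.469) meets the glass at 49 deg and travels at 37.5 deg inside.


Apply Snell's law: n1 * sin(theta1) = n2 * sin(theta2)
  n2 = n1 * sin(theta1) / sin(theta2)
  sin(49) = 0.75471
  sin(37.5) = 0.608761
  n2 = 1.469 * 0.75471 / 0.608761 = 1.8212

1.8212


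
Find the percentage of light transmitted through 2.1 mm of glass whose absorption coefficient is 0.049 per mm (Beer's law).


Beer-Lambert law: T = exp(-alpha * thickness)
  exponent = -0.049 * 2.1 = -0.1029
  T = exp(-0.1029) = 0.9022
  Percentage = 0.9022 * 100 = 90.22%

90.22%


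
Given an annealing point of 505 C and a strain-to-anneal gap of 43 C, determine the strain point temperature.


Strain point = annealing point - difference:
  T_strain = 505 - 43 = 462 C

462 C


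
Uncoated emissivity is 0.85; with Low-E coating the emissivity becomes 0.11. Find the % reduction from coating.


Percentage reduction = (1 - coated/uncoated) * 100
  Ratio = 0.11 / 0.85 = 0.1294
  Reduction = (1 - 0.1294) * 100 = 87.1%

87.1%


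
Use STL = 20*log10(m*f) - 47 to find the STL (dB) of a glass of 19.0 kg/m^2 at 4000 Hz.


Mass law: STL = 20 * log10(m * f) - 47
  m * f = 19.0 * 4000 = 76000
  log10(76000) = 4.88081
  STL = 20 * 4.88081 - 47 = 97.6162 - 47 = 50.6 dB

50.6 dB


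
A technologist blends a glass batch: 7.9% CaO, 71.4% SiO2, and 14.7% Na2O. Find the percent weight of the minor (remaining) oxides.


Sum the three major oxides:
  SiO2 + Na2O + CaO = 71.4 + 14.7 + 7.9 = 94.0%
Subtract from 100%:
  Others = 100 - 94.0 = 6.0%

6.0%


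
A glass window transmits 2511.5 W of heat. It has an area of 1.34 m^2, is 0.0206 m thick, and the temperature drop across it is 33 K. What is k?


Fourier's law rearranged: k = Q * t / (A * dT)
  Numerator = 2511.5 * 0.0206 = 51.7369
  Denominator = 1.34 * 33 = 44.22
  k = 51.7369 / 44.22 = 1.17 W/mK

1.17 W/mK


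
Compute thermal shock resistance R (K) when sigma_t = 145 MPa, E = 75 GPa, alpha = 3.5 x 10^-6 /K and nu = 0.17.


Thermal shock resistance: R = sigma * (1 - nu) / (E * alpha)
  Numerator = 145 * (1 - 0.17) = 120.35
  Denominator = 75 * 1000 * (3.5 x 10^-6) = 0.2625
  R = 120.35 / 0.2625 = 458.5 K

458.5 K


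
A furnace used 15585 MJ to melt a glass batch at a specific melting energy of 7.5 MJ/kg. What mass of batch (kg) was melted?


Rearrange E = m * s for m:
  m = E / s
  m = 15585 / 7.5 = 2078.0 kg

2078.0 kg


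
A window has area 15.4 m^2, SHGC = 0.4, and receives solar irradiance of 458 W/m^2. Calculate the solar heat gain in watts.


Solar heat gain: Q = Area * SHGC * Irradiance
  Q = 15.4 * 0.4 * 458 = 2821.3 W

2821.3 W


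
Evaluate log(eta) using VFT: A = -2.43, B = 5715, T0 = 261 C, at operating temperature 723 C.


VFT equation: log(eta) = A + B / (T - T0)
  T - T0 = 723 - 261 = 462
  B / (T - T0) = 5715 / 462 = 12.37
  log(eta) = -2.43 + 12.37 = 9.94

9.94


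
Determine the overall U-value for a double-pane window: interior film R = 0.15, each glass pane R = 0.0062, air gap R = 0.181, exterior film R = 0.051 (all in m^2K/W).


Total thermal resistance (series):
  R_total = R_in + R_glass + R_air + R_glass + R_out
  R_total = 0.15 + 0.0062 + 0.181 + 0.0062 + 0.051 = 0.3944 m^2K/W
U-value = 1 / R_total = 1 / 0.3944 = 2.535 W/m^2K

2.535 W/m^2K


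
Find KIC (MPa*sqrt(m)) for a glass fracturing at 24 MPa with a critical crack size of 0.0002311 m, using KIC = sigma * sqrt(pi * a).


Fracture toughness: KIC = sigma * sqrt(pi * a)
  pi * a = pi * 0.0002311 = 0.000726022
  sqrt(pi * a) = 0.026945
  KIC = 24 * 0.026945 = 0.647 MPa*sqrt(m)

0.647 MPa*sqrt(m)


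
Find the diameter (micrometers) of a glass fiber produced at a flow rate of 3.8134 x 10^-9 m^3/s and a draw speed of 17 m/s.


Cross-sectional area from continuity:
  A = Q / v = 3.8134 x 10^-9 / 17 = 2.243176 x 10^-10 m^2
Diameter from circular cross-section:
  d = sqrt(4A / pi) * 10^6 (m -> um)
  d = sqrt(4 * 2.243176 x 10^-10 / pi) * 10^6 = 16.9 um

16.9 um


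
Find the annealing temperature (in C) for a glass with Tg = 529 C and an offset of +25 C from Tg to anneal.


The annealing temperature is Tg plus the offset:
  T_anneal = 529 + 25 = 554 C

554 C


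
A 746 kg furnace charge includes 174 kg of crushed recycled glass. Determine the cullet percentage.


Cullet ratio = (cullet mass / total batch mass) * 100
  Ratio = 174 / 746 * 100 = 23.32%

23.32%


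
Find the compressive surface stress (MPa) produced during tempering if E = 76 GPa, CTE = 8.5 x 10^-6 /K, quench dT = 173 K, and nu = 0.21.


Tempering stress: sigma = E * alpha * dT / (1 - nu)
  E (MPa) = 76 * 1000 = 76000
  Numerator = 76000 * (8.5 x 10^-6) * 173 = 111.758
  Denominator = 1 - 0.21 = 0.79
  sigma = 111.758 / 0.79 = 141.5 MPa

141.5 MPa


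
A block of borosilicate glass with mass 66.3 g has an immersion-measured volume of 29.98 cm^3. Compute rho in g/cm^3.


Use the definition of density:
  rho = mass / volume
  rho = 66.3 / 29.98 = 2.211 g/cm^3

2.211 g/cm^3


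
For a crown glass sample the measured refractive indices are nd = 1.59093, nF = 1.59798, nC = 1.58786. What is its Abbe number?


Abbe number formula: Vd = (nd - 1) / (nF - nC)
  nd - 1 = 1.59093 - 1 = 0.59093
  nF - nC = 1.59798 - 1.58786 = 0.01012
  Vd = 0.59093 / 0.01012 = 58.39

58.39


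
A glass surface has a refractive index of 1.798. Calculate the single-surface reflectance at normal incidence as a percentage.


Fresnel reflectance at normal incidence:
  R = ((n - 1)/(n + 1))^2
  (n - 1)/(n + 1) = (1.798 - 1)/(1.798 + 1) = 0.285204
  R = 0.285204^2 = 0.0813413
  R(%) = 0.0813413 * 100 = 8.134%

8.134%


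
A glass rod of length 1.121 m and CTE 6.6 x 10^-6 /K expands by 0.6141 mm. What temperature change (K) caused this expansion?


Rearrange dL = alpha * L0 * dT for dT:
  dT = dL / (alpha * L0)
  dL (m) = 0.6141 / 1000 = 0.0006141
  dT = 0.0006141 / ((6.6 x 10^-6) * 1.121) = 83.0 K

83.0 K


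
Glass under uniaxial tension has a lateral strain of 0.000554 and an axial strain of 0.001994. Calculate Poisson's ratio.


Poisson's ratio: nu = lateral strain / axial strain
  nu = 0.000554 / 0.001994 = 0.2778

0.2778


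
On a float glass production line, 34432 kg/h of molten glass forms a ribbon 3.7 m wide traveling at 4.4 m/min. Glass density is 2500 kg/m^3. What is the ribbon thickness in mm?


Ribbon cross-section from mass balance:
  Volume rate = throughput / density = 34432 / 2500 = 13.7728 m^3/h
  thickness = volume rate / (speed * 60 * width), i.e.
  thickness = throughput / (60 * speed * width * density) * 1000
  thickness = 34432 / (60 * 4.4 * 3.7 * 2500) * 1000 = 14.1 mm

14.1 mm


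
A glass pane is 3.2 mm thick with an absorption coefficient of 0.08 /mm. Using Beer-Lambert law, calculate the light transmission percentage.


Beer-Lambert law: T = exp(-alpha * thickness)
  exponent = -0.08 * 3.2 = -0.256
  T = exp(-0.256) = 0.7741
  Percentage = 0.7741 * 100 = 77.41%

77.41%


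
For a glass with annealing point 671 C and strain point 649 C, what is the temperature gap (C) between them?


Gap = T_anneal - T_strain:
  gap = 671 - 649 = 22 C

22 C


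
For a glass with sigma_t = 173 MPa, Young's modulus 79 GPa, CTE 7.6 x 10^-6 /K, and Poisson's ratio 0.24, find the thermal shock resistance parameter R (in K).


Thermal shock resistance: R = sigma * (1 - nu) / (E * alpha)
  Numerator = 173 * (1 - 0.24) = 131.48
  Denominator = 79 * 1000 * (7.6 x 10^-6) = 0.6004
  R = 131.48 / 0.6004 = 219.0 K

219.0 K


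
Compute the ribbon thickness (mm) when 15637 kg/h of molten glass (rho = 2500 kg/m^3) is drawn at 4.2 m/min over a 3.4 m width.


Ribbon cross-section from mass balance:
  Volume rate = throughput / density = 15637 / 2500 = 6.2548 m^3/h
  thickness = volume rate / (speed * 60 * width), i.e.
  thickness = throughput / (60 * speed * width * density) * 1000
  thickness = 15637 / (60 * 4.2 * 3.4 * 2500) * 1000 = 7.3 mm

7.3 mm


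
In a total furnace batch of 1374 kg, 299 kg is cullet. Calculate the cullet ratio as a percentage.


Cullet ratio = (cullet mass / total batch mass) * 100
  Ratio = 299 / 1374 * 100 = 21.76%

21.76%


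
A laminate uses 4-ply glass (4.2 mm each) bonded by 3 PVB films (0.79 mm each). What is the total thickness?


Total thickness = glass contribution + PVB contribution
  Glass: 4 * 4.2 = 16.8 mm
  PVB: 3 * 0.79 = 2.37 mm
  Total = 16.8 + 2.37 = 19.17 mm

19.17 mm


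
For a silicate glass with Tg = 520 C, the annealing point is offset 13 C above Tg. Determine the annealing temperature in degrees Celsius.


The annealing temperature is Tg plus the offset:
  T_anneal = 520 + 13 = 533 C

533 C


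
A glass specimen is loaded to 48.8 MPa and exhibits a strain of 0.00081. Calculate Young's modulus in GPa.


Young's modulus: E = stress / strain
  E = 48.8 MPa / 0.00081 = 60246.91 MPa
Convert to GPa: 60246.91 / 1000 = 60.25 GPa

60.25 GPa


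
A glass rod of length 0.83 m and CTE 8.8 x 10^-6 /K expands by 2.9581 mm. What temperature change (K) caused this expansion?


Rearrange dL = alpha * L0 * dT for dT:
  dT = dL / (alpha * L0)
  dL (m) = 2.9581 / 1000 = 0.0029581
  dT = 0.0029581 / ((8.8 x 10^-6) * 0.83) = 405.0 K

405.0 K


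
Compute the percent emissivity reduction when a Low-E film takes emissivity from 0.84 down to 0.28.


Percentage reduction = (1 - coated/uncoated) * 100
  Ratio = 0.28 / 0.84 = 0.3333
  Reduction = (1 - 0.3333) * 100 = 66.7%

66.7%


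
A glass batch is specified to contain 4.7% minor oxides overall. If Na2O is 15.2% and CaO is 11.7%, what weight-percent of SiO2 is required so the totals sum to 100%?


Known pieces sum to 100%:
  SiO2 = 100 - (others + Na2O + CaO)
  SiO2 = 100 - (4.7 + 15.2 + 11.7) = 68.4%

68.4%


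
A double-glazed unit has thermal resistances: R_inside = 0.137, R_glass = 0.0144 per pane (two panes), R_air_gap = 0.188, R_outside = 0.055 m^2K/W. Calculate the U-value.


Total thermal resistance (series):
  R_total = R_in + R_glass + R_air + R_glass + R_out
  R_total = 0.137 + 0.0144 + 0.188 + 0.0144 + 0.055 = 0.4088 m^2K/W
U-value = 1 / R_total = 1 / 0.4088 = 2.446 W/m^2K

2.446 W/m^2K


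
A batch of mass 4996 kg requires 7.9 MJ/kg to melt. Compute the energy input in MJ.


Total energy = mass * specific energy
  E = 4996 * 7.9 = 39468.4 MJ

39468.4 MJ


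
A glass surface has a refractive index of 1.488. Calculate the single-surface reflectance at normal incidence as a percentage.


Fresnel reflectance at normal incidence:
  R = ((n - 1)/(n + 1))^2
  (n - 1)/(n + 1) = (1.488 - 1)/(1.488 + 1) = 0.196141
  R = 0.196141^2 = 0.0384713
  R(%) = 0.0384713 * 100 = 3.847%

3.847%
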